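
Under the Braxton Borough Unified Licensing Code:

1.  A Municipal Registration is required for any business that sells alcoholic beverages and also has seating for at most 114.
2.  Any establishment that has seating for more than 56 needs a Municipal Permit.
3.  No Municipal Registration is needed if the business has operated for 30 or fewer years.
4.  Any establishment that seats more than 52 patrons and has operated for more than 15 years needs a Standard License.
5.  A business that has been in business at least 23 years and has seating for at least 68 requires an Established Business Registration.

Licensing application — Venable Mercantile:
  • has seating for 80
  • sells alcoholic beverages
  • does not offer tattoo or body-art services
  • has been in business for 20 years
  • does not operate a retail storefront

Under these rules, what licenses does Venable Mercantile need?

1. sells alcoholic beverages; seating 80 ≤ 114 → Municipal Registration required.
2. seating 80 > 56 → Municipal Permit required.
3. years in business 20 ≤ 30 → exempt from Municipal Registration.
4. seating 80 > 52; years in business 20 > 15 → Standard License required.
5. years in business 20 < 23; seating 80 ≥ 68 → Established Business Registration not required.

Municipal Permit, Standard License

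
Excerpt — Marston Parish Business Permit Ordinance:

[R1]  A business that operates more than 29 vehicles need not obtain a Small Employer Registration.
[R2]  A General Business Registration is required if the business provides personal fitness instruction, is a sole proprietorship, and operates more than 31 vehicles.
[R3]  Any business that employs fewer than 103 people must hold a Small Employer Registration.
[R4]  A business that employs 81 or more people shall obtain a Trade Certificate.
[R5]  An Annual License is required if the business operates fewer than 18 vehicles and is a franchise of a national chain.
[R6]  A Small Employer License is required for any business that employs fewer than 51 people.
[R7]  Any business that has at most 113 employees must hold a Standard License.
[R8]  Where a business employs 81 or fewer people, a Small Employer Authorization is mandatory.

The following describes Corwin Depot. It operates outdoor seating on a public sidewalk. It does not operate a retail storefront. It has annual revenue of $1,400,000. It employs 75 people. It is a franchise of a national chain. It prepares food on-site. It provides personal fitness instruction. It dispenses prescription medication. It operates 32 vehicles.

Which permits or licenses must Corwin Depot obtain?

Small Employer Authorization, Standard License

[R1] vehicles 32 > 29 → exempt from Small Employer Registration.
[R2] provides personal fitness instruction; is a franchise of a national chain (not: is a sole proprietorship); vehicles 32 > 31 → General Business Registration not required.
[R3] employees 75 < 103 → Small Employer Registration required.
[R4] employees 75 < 81 → Trade Certificate not required.
[R5] vehicles 32 ≥ 18; is a franchise of a national chain → Annual License not required.
[R6] employees 75 ≥ 51 → Small Employer License not required.
[R7] employees 75 ≤ 113 → Standard License required.
[R8] employees 75 ≤ 81 → Small Employer Authorization required.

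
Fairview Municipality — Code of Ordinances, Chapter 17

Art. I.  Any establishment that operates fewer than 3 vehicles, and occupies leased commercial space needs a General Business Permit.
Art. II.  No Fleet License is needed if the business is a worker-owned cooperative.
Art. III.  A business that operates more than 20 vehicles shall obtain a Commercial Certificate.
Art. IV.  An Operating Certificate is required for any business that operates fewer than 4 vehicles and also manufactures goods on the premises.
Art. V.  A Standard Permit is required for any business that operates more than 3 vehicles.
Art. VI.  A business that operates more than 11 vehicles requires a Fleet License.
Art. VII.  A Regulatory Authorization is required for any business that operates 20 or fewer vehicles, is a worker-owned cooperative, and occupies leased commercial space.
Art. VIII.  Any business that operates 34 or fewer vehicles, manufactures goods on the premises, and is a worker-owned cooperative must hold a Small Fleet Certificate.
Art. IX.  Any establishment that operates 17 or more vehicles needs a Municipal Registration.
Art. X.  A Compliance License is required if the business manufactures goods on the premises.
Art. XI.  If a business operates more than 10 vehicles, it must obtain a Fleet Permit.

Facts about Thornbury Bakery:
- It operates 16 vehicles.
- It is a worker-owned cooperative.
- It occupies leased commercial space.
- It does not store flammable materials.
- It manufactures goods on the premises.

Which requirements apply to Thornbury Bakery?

Art. I. vehicles 16 ≥ 3; occupies leased commercial space → General Business Permit not required.
Art. II. is a worker-owned cooperative → exempt from Fleet License.
Art. III. vehicles 16 ≤ 20 → Commercial Certificate not required.
Art. IV. vehicles 16 ≥ 4; manufactures goods on the premises → Operating Certificate not required.
Art. V. vehicles 16 > 3 → Standard Permit required.
Art. VI. vehicles 16 > 11 → Fleet License required.
Art. VII. vehicles 16 ≤ 20; is a worker-owned cooperative; occupies leased commercial space → Regulatory Authorization required.
Art. VIII. vehicles 16 ≤ 34; manufactures goods on the premises; is a worker-owned cooperative → Small Fleet Certificate required.
Art. IX. vehicles 16 < 17 → Municipal Registration not required.
Art. X. manufactures goods on the premises → Compliance License required.
Art. XI. vehicles 16 > 10 → Fleet Permit required.

Compliance License, Fleet Permit, Regulatory Authorization, Small Fleet Certificate, Standard Permit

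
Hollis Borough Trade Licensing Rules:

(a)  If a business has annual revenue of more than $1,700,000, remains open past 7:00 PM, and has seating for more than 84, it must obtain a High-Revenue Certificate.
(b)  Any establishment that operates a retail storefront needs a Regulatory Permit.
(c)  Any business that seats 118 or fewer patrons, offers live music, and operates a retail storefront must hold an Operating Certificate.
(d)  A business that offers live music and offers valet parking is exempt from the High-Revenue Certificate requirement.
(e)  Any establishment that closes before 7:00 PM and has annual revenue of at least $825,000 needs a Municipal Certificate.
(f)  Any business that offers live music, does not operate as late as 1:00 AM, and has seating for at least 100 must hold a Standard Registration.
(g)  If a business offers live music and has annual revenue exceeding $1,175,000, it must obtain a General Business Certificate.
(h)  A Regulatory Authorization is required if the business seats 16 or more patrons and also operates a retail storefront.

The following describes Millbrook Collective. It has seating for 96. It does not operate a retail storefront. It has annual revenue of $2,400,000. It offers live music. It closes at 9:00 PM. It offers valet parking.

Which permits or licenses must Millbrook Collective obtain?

General Business Certificate

(a) revenue $2,400,000 > $1,700,000; closes 9:00 PM, after 7:00 PM; seating 96 > 84 → High-Revenue Certificate required.
(b) does not operate a retail storefront → Regulatory Permit not required.
(c) seating 96 ≤ 118; offers live music; does not operate a retail storefront → Operating Certificate not required.
(d) offers live music; offers valet parking → exempt from High-Revenue Certificate.
(e) closes 9:00 PM, after 7:00 PM; revenue $2,400,000 ≥ $825,000 → Municipal Certificate not required.
(f) offers live music; closes 9:00 PM, at/before 1:00 AM; seating 96 < 100 → Standard Registration not required.
(g) offers live music; revenue $2,400,000 > $1,175,000 → General Business Certificate required.
(h) seating 96 ≥ 16; does not operate a retail storefront → Regulatory Authorization not required.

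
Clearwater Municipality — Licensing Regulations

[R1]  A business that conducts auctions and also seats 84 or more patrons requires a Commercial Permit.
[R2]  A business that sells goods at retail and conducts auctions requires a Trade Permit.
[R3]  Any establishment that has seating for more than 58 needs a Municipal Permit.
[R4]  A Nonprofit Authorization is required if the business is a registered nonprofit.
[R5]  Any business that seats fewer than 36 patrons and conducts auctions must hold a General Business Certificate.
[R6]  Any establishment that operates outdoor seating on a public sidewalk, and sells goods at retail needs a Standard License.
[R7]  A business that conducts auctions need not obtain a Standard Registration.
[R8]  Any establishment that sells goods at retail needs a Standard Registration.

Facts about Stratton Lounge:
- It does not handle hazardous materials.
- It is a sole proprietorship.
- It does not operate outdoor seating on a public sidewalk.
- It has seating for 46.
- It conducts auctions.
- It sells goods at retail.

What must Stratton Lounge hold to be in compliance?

[R1] conducts auctions; seating 46 < 84 → Commercial Permit not required.
[R2] sells goods at retail; conducts auctions → Trade Permit required.
[R3] seating 46 ≤ 58 → Municipal Permit not required.
[R4] is a sole proprietorship (not: is a registered nonprofit) → Nonprofit Authorization not required.
[R5] seating 46 ≥ 36; conducts auctions → General Business Certificate not required.
[R6] does not operate outdoor seating on a public sidewalk; sells goods at retail → Standard License not required.
[R7] conducts auctions → exempt from Standard Registration.
[R8] sells goods at retail → Standard Registration required.

Trade Permit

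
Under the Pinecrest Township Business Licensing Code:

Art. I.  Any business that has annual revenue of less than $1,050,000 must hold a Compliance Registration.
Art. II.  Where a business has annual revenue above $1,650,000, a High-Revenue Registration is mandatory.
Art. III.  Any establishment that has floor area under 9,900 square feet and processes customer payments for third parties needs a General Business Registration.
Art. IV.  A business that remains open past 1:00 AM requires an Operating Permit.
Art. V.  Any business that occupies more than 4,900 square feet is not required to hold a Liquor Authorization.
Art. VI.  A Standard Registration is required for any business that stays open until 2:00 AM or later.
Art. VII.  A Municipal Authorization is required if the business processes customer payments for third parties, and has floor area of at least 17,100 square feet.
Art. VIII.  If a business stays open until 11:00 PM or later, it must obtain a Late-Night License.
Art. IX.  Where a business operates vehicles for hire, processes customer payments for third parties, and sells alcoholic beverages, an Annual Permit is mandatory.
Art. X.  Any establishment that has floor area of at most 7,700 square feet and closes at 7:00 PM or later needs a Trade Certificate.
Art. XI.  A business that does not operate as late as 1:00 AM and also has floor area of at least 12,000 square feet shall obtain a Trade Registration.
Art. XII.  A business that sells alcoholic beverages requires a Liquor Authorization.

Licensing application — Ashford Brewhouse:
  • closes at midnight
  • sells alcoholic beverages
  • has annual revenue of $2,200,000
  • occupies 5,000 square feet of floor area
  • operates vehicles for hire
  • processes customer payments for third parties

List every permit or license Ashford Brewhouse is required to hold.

Art. I. revenue $2,200,000 ≥ $1,050,000 → Compliance Registration not required.
Art. II. revenue $2,200,000 > $1,650,000 → High-Revenue Registration required.
Art. III. floor area 5,000 square feet < 9,900 square feet; processes customer payments for third parties → General Business Registration required.
Art. IV. closes midnight, at/before 1:00 AM → Operating Permit not required.
Art. V. floor area 5,000 square feet > 4,900 square feet → exempt from Liquor Authorization.
Art. VI. closes midnight, at/before 2:00 AM → Standard Registration not required.
Art. VII. processes customer payments for third parties; floor area 5,000 square feet < 17,100 square feet → Municipal Authorization not required.
Art. VIII. closes midnight, after 11:00 PM → Late-Night License required.
Art. IX. operates vehicles for hire; processes customer payments for third parties; sells alcoholic beverages → Annual Permit required.
Art. X. floor area 5,000 square feet ≤ 7,700 square feet; closes midnight, after 7:00 PM → Trade Certificate required.
Art. XI. closes midnight, at/before 1:00 AM; floor area 5,000 square feet < 12,000 square feet → Trade Registration not required.
Art. XII. sells alcoholic beverages → Liquor Authorization required.

Annual Permit, General Business Registration, High-Revenue Registration, Late-Night License, Trade Certificate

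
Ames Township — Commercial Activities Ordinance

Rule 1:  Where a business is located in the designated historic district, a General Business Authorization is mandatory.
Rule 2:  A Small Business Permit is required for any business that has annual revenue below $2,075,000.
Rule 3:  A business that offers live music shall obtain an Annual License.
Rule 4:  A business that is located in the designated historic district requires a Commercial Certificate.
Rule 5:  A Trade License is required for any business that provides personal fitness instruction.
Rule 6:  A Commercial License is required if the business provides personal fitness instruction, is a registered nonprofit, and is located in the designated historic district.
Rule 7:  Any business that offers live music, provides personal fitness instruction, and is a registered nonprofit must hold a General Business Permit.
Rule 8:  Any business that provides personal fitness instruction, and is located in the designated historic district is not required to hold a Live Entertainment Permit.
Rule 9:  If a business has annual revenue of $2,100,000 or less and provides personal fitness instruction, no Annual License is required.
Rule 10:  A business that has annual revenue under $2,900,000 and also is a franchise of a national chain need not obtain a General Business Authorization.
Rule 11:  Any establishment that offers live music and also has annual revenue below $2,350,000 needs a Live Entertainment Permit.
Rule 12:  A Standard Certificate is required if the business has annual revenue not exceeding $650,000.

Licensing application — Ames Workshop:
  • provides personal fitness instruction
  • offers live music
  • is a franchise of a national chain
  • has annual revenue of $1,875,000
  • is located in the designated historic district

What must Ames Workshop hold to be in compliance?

Commercial Certificate, Small Business Permit, Trade License

Rule 1: is located in the designated historic district → General Business Authorization required.
Rule 2: revenue $1,875,000 < $2,075,000 → Small Business Permit required.
Rule 3: offers live music → Annual License required.
Rule 4: is located in the designated historic district → Commercial Certificate required.
Rule 5: provides personal fitness instruction → Trade License required.
Rule 6: provides personal fitness instruction; is a franchise of a national chain (not: is a registered nonprofit); is located in the designated historic district → Commercial License not required.
Rule 7: offers live music; provides personal fitness instruction; is a franchise of a national chain (not: is a registered nonprofit) → General Business Permit not required.
Rule 8: provides personal fitness instruction; is located in the designated historic district → exempt from Live Entertainment Permit.
Rule 9: revenue $1,875,000 ≤ $2,100,000; provides personal fitness instruction → exempt from Annual License.
Rule 10: revenue $1,875,000 < $2,900,000; is a franchise of a national chain → exempt from General Business Authorization.
Rule 11: offers live music; revenue $1,875,000 < $2,350,000 → Live Entertainment Permit required.
Rule 12: revenue $1,875,000 > $650,000 → Standard Certificate not required.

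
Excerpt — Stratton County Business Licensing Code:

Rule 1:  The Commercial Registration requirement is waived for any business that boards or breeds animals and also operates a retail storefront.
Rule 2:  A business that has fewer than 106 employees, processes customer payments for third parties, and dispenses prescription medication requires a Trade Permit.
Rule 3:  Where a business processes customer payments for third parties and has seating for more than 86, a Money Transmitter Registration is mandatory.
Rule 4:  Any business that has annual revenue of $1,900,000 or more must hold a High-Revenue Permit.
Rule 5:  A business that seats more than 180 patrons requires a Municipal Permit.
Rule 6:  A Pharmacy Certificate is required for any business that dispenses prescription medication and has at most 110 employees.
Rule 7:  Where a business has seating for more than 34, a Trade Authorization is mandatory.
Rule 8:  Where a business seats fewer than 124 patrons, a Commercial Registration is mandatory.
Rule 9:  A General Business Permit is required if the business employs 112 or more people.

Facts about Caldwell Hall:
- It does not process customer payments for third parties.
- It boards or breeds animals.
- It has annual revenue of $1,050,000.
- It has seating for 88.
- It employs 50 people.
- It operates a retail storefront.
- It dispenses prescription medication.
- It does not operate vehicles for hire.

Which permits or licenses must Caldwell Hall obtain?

Rule 1: boards or breeds animals; operates a retail storefront → exempt from Commercial Registration.
Rule 2: employees 50 < 106; does not process customer payments for third parties; dispenses prescription medication → Trade Permit not required.
Rule 3: does not process customer payments for third parties; seating 88 > 86 → Money Transmitter Registration not required.
Rule 4: revenue $1,050,000 < $1,900,000 → High-Revenue Permit not required.
Rule 5: seating 88 ≤ 180 → Municipal Permit not required.
Rule 6: dispenses prescription medication; employees 50 ≤ 110 → Pharmacy Certificate required.
Rule 7: seating 88 > 34 → Trade Authorization required.
Rule 8: seating 88 < 124 → Commercial Registration required.
Rule 9: employees 50 < 112 → General Business Permit not required.

Pharmacy Certificate, Trade Authorization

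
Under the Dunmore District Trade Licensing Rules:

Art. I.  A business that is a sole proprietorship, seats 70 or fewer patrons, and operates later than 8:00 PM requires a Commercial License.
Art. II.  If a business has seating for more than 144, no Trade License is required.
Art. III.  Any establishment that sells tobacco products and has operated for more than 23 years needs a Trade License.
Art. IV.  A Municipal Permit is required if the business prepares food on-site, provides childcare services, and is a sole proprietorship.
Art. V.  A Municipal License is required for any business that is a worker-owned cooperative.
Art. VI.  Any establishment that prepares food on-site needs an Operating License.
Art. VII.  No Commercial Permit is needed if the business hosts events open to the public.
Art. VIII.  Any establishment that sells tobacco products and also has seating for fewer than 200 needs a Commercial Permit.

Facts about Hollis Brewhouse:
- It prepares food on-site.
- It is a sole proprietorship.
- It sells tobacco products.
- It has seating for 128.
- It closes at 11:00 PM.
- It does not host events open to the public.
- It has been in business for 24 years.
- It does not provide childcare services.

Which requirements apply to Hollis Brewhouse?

Art. I. is a sole proprietorship; seating 128 > 70; closes 11:00 PM, after 8:00 PM → Commercial License not required.
Art. II. seating 128 ≤ 144 → Trade License exemption does not apply.
Art. III. sells tobacco products; years in business 24 > 23 → Trade License required.
Art. IV. prepares food on-site; does not provide childcare services; is a sole proprietorship → Municipal Permit not required.
Art. V. is a sole proprietorship (not: is a worker-owned cooperative) → Municipal License not required.
Art. VI. prepares food on-site → Operating License required.
Art. VII. does not host events open to the public → Commercial Permit exemption does not apply.
Art. VIII. sells tobacco products; seating 128 < 200 → Commercial Permit required.

Commercial Permit, Operating License, Trade License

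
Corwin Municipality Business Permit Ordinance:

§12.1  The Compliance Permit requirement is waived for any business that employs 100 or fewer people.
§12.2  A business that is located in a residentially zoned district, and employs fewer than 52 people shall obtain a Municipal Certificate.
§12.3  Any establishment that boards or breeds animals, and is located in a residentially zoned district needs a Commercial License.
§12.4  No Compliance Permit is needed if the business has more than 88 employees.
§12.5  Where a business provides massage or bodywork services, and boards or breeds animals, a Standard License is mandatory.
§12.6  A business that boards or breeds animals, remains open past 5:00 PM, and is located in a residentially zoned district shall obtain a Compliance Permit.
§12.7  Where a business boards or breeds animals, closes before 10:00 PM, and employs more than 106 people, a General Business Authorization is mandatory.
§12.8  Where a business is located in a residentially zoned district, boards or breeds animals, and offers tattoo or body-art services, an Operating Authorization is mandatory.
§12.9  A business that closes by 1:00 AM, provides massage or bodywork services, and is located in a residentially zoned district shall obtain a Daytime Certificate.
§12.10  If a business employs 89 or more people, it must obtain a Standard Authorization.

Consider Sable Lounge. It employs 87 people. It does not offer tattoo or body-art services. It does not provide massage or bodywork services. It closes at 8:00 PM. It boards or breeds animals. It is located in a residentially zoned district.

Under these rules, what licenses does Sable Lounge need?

§12.1 employees 87 ≤ 100 → exempt from Compliance Permit.
§12.2 is located in a residentially zoned district; employees 87 ≥ 52 → Municipal Certificate not required.
§12.3 boards or breeds animals; is located in a residentially zoned district → Commercial License required.
§12.4 employees 87 ≤ 88 → Compliance Permit exemption does not apply.
§12.5 does not provide massage or bodywork services; boards or breeds animals → Standard License not required.
§12.6 boards or breeds animals; closes 8:00 PM, after 5:00 PM; is located in a residentially zoned district → Compliance Permit required.
§12.7 boards or breeds animals; closes 8:00 PM, at/before 10:00 PM; employees 87 ≤ 106 → General Business Authorization not required.
§12.8 is located in a residentially zoned district; boards or breeds animals; does not offer tattoo or body-art services → Operating Authorization not required.
§12.9 closes 8:00 PM, at/before 1:00 AM; does not provide massage or bodywork services; is located in a residentially zoned district → Daytime Certificate not required.
§12.10 employees 87 < 89 → Standard Authorization not required.

Commercial License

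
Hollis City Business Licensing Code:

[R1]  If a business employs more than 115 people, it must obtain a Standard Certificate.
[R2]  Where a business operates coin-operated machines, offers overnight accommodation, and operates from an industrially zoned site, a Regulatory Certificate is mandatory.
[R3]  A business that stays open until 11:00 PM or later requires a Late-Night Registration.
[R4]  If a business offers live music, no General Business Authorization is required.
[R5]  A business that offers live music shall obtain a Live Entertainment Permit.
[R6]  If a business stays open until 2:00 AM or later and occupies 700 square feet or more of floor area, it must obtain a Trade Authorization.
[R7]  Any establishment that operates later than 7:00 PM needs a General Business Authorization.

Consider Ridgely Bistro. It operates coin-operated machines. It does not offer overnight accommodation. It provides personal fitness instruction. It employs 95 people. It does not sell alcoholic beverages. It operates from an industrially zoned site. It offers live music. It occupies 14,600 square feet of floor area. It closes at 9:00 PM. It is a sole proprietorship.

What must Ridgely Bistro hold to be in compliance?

Live Entertainment Permit

[R1] employees 95 ≤ 115 → Standard Certificate not required.
[R2] operates coin-operated machines; does not offer overnight accommodation; operates from an industrially zoned site → Regulatory Certificate not required.
[R3] closes 9:00 PM, at/before 11:00 PM → Late-Night Registration not required.
[R4] offers live music → exempt from General Business Authorization.
[R5] offers live music → Live Entertainment Permit required.
[R6] closes 9:00 PM, at/before 2:00 AM; floor area 14,600 square feet ≥ 700 square feet → Trade Authorization not required.
[R7] closes 9:00 PM, after 7:00 PM → General Business Authorization required.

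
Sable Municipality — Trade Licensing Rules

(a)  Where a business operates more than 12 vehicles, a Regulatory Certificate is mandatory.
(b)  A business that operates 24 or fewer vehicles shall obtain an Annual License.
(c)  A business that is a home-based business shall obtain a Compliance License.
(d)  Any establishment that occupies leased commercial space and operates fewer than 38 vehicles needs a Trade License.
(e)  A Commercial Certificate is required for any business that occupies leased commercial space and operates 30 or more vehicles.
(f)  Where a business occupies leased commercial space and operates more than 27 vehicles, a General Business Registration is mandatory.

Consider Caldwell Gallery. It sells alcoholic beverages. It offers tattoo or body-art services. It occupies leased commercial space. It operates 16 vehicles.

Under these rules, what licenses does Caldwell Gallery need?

(a) vehicles 16 > 12 → Regulatory Certificate required.
(b) vehicles 16 ≤ 24 → Annual License required.
(c) occupies leased commercial space (not: is a home-based business) → Compliance License not required.
(d) occupies leased commercial space; vehicles 16 < 38 → Trade License required.
(e) occupies leased commercial space; vehicles 16 < 30 → Commercial Certificate not required.
(f) occupies leased commercial space; vehicles 16 ≤ 27 → General Business Registration not required.

Annual License, Regulatory Certificate, Trade License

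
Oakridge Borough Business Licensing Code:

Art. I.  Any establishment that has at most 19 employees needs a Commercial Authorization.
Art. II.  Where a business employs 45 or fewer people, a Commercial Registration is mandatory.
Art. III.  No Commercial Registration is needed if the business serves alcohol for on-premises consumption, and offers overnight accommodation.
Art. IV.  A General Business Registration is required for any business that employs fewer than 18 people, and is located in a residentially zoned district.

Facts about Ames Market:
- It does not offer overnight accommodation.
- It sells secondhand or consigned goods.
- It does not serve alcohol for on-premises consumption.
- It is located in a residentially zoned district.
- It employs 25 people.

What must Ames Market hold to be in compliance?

Art. I. employees 25 > 19 → Commercial Authorization not required.
Art. II. employees 25 ≤ 45 → Commercial Registration required.
Art. III. does not serve alcohol for on-premises consumption; does not offer overnight accommodation → Commercial Registration exemption does not apply.
Art. IV. employees 25 ≥ 18; is located in a residentially zoned district → General Business Registration not required.

Commercial Registration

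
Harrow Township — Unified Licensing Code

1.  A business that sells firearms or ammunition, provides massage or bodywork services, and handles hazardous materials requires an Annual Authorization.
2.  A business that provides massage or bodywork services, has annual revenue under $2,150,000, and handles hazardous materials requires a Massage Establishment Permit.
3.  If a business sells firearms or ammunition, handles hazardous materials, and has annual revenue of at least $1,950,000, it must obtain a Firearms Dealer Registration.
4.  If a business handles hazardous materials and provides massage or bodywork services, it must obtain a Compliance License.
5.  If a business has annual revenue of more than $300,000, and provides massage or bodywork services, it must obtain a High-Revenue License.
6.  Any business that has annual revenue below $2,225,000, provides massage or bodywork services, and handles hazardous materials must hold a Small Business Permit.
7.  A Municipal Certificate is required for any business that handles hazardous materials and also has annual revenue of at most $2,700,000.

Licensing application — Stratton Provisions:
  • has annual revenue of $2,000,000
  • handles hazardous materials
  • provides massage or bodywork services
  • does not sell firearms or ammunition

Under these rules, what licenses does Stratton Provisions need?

1. does not sell firearms or ammunition; provides massage or bodywork services; handles hazardous materials → Annual Authorization not required.
2. provides massage or bodywork services; revenue $2,000,000 < $2,150,000; handles hazardous materials → Massage Establishment Permit required.
3. does not sell firearms or ammunition; handles hazardous materials; revenue $2,000,000 ≥ $1,950,000 → Firearms Dealer Registration not required.
4. handles hazardous materials; provides massage or bodywork services → Compliance License required.
5. revenue $2,000,000 > $300,000; provides massage or bodywork services → High-Revenue License required.
6. revenue $2,000,000 < $2,225,000; provides massage or bodywork services; handles hazardous materials → Small Business Permit required.
7. handles hazardous materials; revenue $2,000,000 ≤ $2,700,000 → Municipal Certificate required.

Compliance License, High-Revenue License, Massage Establishment Permit, Municipal Certificate, Small Business Permit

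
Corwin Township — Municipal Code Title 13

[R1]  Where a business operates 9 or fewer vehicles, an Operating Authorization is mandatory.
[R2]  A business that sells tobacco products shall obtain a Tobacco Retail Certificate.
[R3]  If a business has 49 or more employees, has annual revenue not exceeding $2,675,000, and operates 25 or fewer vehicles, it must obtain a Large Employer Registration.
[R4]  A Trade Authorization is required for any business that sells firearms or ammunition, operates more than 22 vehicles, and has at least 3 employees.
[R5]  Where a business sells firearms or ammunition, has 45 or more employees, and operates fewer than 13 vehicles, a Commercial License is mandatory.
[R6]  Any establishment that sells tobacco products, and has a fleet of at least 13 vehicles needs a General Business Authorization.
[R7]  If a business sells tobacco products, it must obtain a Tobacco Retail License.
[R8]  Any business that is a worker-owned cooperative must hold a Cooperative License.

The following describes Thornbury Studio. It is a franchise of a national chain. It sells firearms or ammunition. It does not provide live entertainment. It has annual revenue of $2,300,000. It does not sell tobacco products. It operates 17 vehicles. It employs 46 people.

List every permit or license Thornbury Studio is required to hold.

None

[R1] vehicles 17 > 9 → Operating Authorization not required.
[R2] does not sell tobacco products → Tobacco Retail Certificate not required.
[R3] employees 46 < 49; revenue $2,300,000 ≤ $2,675,000; vehicles 17 ≤ 25 → Large Employer Registration not required.
[R4] sells firearms or ammunition; vehicles 17 ≤ 22; employees 46 ≥ 3 → Trade Authorization not required.
[R5] sells firearms or ammunition; employees 46 ≥ 45; vehicles 17 ≥ 13 → Commercial License not required.
[R6] does not sell tobacco products; vehicles 17 ≥ 13 → General Business Authorization not required.
[R7] does not sell tobacco products → Tobacco Retail License not required.
[R8] is a franchise of a national chain (not: is a worker-owned cooperative) → Cooperative License not required.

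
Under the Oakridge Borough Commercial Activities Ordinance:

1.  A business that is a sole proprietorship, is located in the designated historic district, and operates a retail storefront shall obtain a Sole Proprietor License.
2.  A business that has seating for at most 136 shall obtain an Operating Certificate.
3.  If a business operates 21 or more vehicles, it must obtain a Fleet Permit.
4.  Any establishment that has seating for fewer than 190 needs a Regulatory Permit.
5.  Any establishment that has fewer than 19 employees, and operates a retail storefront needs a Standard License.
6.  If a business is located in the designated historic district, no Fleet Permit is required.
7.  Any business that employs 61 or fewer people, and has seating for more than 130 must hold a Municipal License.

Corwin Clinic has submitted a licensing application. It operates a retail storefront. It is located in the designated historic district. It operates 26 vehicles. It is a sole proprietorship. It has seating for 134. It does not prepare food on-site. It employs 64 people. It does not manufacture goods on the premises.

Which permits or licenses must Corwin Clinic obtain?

1. is a sole proprietorship; is located in the designated historic district; operates a retail storefront → Sole Proprietor License required.
2. seating 134 ≤ 136 → Operating Certificate required.
3. vehicles 26 ≥ 21 → Fleet Permit required.
4. seating 134 < 190 → Regulatory Permit required.
5. employees 64 ≥ 19; operates a retail storefront → Standard License not required.
6. is located in the designated historic district → exempt from Fleet Permit.
7. employees 64 > 61; seating 134 > 130 → Municipal License not required.

Operating Certificate, Regulatory Permit, Sole Proprietor License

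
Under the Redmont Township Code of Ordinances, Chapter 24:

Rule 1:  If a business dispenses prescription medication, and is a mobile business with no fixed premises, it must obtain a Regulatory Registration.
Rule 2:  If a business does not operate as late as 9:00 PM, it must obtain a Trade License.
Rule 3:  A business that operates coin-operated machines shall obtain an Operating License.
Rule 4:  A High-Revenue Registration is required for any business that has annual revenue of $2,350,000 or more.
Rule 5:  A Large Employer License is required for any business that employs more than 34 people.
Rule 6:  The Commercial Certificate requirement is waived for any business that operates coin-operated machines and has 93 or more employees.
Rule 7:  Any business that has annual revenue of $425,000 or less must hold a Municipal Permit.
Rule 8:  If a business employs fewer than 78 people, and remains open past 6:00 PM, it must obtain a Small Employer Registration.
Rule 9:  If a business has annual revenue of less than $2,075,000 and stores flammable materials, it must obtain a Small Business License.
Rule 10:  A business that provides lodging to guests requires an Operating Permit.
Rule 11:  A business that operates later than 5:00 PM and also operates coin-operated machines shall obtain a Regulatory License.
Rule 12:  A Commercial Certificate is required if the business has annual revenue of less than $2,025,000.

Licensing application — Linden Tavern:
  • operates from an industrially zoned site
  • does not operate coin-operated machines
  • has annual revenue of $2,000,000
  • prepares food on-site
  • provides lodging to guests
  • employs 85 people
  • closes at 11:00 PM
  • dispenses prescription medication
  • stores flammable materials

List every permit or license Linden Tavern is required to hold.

Rule 1: dispenses prescription medication; operates from an industrially zoned site (not: is a mobile business with no fixed premises) → Regulatory Registration not required.
Rule 2: closes 11:00 PM, after 9:00 PM → Trade License not required.
Rule 3: does not operate coin-operated machines → Operating License not required.
Rule 4: revenue $2,000,000 < $2,350,000 → High-Revenue Registration not required.
Rule 5: employees 85 > 34 → Large Employer License required.
Rule 6: does not operate coin-operated machines; employees 85 < 93 → Commercial Certificate exemption does not apply.
Rule 7: revenue $2,000,000 > $425,000 → Municipal Permit not required.
Rule 8: employees 85 ≥ 78; closes 11:00 PM, after 6:00 PM → Small Employer Registration not required.
Rule 9: revenue $2,000,000 < $2,075,000; stores flammable materials → Small Business License required.
Rule 10: provides lodging to guests → Operating Permit required.
Rule 11: closes 11:00 PM, after 5:00 PM; does not operate coin-operated machines → Regulatory License not required.
Rule 12: revenue $2,000,000 < $2,025,000 → Commercial Certificate required.

Commercial Certificate, Large Employer License, Operating Permit, Small Business License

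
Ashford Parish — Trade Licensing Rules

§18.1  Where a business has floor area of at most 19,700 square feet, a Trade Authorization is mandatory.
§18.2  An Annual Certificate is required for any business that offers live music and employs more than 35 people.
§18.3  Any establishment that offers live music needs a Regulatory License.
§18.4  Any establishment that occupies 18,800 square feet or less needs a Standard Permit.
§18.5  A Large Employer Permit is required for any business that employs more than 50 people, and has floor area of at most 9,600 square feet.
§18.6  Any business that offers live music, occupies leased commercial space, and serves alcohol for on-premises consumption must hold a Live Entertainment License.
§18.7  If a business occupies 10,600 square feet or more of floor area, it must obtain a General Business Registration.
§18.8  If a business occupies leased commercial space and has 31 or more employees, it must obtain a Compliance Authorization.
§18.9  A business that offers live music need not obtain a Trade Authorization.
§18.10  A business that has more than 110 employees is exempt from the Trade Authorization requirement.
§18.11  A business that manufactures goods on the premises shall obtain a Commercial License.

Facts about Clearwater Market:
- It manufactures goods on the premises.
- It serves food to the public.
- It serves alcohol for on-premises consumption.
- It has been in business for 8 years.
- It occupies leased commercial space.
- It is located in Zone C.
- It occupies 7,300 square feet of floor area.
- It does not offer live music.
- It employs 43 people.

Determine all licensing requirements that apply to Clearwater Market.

§18.1 floor area 7,300 square feet ≤ 19,700 square feet → Trade Authorization required.
§18.2 does not offer live music; employees 43 > 35 → Annual Certificate not required.
§18.3 does not offer live music → Regulatory License not required.
§18.4 floor area 7,300 square feet ≤ 18,800 square feet → Standard Permit required.
§18.5 employees 43 ≤ 50; floor area 7,300 square feet ≤ 9,600 square feet → Large Employer Permit not required.
§18.6 does not offer live music; occupies leased commercial space; serves alcohol for on-premises consumption → Live Entertainment License not required.
§18.7 floor area 7,300 square feet < 10,600 square feet → General Business Registration not required.
§18.8 occupies leased commercial space; employees 43 ≥ 31 → Compliance Authorization required.
§18.9 does not offer live music → Trade Authorization exemption does not apply.
§18.10 employees 43 ≤ 110 → Trade Authorization exemption does not apply.
§18.11 manufactures goods on the premises → Commercial License required.

Commercial License, Compliance Authorization, Standard Permit, Trade Authorization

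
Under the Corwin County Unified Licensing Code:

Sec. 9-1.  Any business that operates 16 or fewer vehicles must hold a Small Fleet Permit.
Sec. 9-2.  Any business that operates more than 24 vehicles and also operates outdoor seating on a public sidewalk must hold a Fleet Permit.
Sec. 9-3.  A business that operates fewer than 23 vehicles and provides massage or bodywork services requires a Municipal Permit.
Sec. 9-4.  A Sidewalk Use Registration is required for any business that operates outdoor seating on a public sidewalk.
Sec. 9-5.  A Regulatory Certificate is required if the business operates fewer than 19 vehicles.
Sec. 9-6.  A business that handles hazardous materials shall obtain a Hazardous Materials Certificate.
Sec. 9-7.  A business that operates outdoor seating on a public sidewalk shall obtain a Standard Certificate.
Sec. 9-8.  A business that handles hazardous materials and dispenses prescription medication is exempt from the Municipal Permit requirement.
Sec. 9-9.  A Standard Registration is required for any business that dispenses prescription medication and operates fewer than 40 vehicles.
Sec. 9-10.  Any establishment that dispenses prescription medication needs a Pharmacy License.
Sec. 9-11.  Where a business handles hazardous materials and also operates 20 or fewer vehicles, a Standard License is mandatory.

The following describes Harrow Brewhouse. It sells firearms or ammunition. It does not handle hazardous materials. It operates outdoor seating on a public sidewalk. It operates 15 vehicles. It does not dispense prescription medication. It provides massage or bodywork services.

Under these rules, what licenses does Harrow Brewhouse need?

Municipal Permit, Regulatory Certificate, Sidewalk Use Registration, Small Fleet Permit, Standard Certificate

Sec. 9-1. vehicles 15 ≤ 16 → Small Fleet Permit required.
Sec. 9-2. vehicles 15 ≤ 24; operates outdoor seating on a public sidewalk → Fleet Permit not required.
Sec. 9-3. vehicles 15 < 23; provides massage or bodywork services → Municipal Permit required.
Sec. 9-4. operates outdoor seating on a public sidewalk → Sidewalk Use Registration required.
Sec. 9-5. vehicles 15 < 19 → Regulatory Certificate required.
Sec. 9-6. does not handle hazardous materials → Hazardous Materials Certificate not required.
Sec. 9-7. operates outdoor seating on a public sidewalk → Standard Certificate required.
Sec. 9-8. does not handle hazardous materials; does not dispense prescription medication → Municipal Permit exemption does not apply.
Sec. 9-9. does not dispense prescription medication; vehicles 15 < 40 → Standard Registration not required.
Sec. 9-10. does not dispense prescription medication → Pharmacy License not required.
Sec. 9-11. does not handle hazardous materials; vehicles 15 ≤ 20 → Standard License not required.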